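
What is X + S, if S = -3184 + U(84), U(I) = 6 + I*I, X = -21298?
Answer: -17420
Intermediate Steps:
U(I) = 6 + I²
S = 3878 (S = -3184 + (6 + 84²) = -3184 + (6 + 7056) = -3184 + 7062 = 3878)
X + S = -21298 + 3878 = -17420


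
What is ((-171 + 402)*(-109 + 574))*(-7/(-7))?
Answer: 107415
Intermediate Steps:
((-171 + 402)*(-109 + 574))*(-7/(-7)) = (231*465)*(-7*(-⅐)) = 107415*1 = 107415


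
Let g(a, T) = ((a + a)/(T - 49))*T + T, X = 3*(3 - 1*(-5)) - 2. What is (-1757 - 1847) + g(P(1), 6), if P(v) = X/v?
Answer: -154978/43 ≈ -3604.1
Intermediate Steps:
X = 22 (X = 3*(3 + 5) - 2 = 3*8 - 2 = 24 - 2 = 22)
P(v) = 22/v
g(a, T) = T + 2*T*a/(-49 + T) (g(a, T) = ((2*a)/(-49 + T))*T + T = (2*a/(-49 + T))*T + T = 2*T*a/(-49 + T) + T = T + 2*T*a/(-49 + T))
(-1757 - 1847) + g(P(1), 6) = (-1757 - 1847) + 6*(-49 + 6 + 2*(22/1))/(-49 + 6) = -3604 + 6*(-49 + 6 + 2*(22*1))/(-43) = -3604 + 6*(-1/43)*(-49 + 6 + 2*22) = -3604 + 6*(-1/43)*(-49 + 6 + 44) = -3604 + 6*(-1/43)*1 = -3604 - 6/43 = -154978/43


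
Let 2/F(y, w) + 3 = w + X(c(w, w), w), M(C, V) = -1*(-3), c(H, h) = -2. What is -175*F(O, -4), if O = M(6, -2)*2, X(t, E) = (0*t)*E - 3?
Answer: 35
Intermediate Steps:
X(t, E) = -3 (X(t, E) = 0*E - 3 = 0 - 3 = -3)
M(C, V) = 3
O = 6 (O = 3*2 = 6)
F(y, w) = 2/(-6 + w) (F(y, w) = 2/(-3 + (w - 3)) = 2/(-3 + (-3 + w)) = 2/(-6 + w))
-175*F(O, -4) = -350/(-6 - 4) = -350/(-10) = -350*(-1)/10 = -175*(-1/5) = 35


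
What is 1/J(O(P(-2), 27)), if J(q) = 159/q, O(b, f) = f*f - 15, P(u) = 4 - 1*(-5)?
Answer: 238/53 ≈ 4.4906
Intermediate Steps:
P(u) = 9 (P(u) = 4 + 5 = 9)
O(b, f) = -15 + f**2 (O(b, f) = f**2 - 15 = -15 + f**2)
1/J(O(P(-2), 27)) = 1/(159/(-15 + 27**2)) = 1/(159/(-15 + 729)) = 1/(159/714) = 1/(159*(1/714)) = 1/(53/238) = 238/53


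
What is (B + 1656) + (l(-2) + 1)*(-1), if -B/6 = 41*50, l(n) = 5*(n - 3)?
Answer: -10620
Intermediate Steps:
l(n) = -15 + 5*n (l(n) = 5*(-3 + n) = -15 + 5*n)
B = -12300 (B = -246*50 = -6*2050 = -12300)
(B + 1656) + (l(-2) + 1)*(-1) = (-12300 + 1656) + ((-15 + 5*(-2)) + 1)*(-1) = -10644 + ((-15 - 10) + 1)*(-1) = -10644 + (-25 + 1)*(-1) = -10644 - 24*(-1) = -10644 + 24 = -10620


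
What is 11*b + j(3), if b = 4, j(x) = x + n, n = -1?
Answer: 46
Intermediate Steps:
j(x) = -1 + x (j(x) = x - 1 = -1 + x)
11*b + j(3) = 11*4 + (-1 + 3) = 44 + 2 = 46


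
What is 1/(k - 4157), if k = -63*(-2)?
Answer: -1/4031 ≈ -0.00024808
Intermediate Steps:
k = 126
1/(k - 4157) = 1/(126 - 4157) = 1/(-4031) = -1/4031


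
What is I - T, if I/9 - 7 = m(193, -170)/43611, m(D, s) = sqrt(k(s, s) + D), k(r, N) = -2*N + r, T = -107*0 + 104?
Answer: -41 + 33*sqrt(3)/14537 ≈ -40.996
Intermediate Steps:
T = 104 (T = 0 + 104 = 104)
k(r, N) = r - 2*N
m(D, s) = sqrt(D - s) (m(D, s) = sqrt((s - 2*s) + D) = sqrt(-s + D) = sqrt(D - s))
I = 63 + 33*sqrt(3)/14537 (I = 63 + 9*(sqrt(193 - 1*(-170))/43611) = 63 + 9*(sqrt(193 + 170)*(1/43611)) = 63 + 9*(sqrt(363)*(1/43611)) = 63 + 9*((11*sqrt(3))*(1/43611)) = 63 + 9*(11*sqrt(3)/43611) = 63 + 33*sqrt(3)/14537 ≈ 63.004)
I - T = (63 + 33*sqrt(3)/14537) - 1*104 = (63 + 33*sqrt(3)/14537) - 104 = -41 + 33*sqrt(3)/14537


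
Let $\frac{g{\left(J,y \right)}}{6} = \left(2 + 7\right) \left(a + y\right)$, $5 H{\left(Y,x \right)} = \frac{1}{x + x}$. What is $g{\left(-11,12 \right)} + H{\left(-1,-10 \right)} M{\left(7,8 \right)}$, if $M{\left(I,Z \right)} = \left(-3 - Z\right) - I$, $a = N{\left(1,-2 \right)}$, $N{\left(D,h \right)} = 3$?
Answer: $\frac{40509}{50} \approx 810.18$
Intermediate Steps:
$a = 3$
$H{\left(Y,x \right)} = \frac{1}{10 x}$ ($H{\left(Y,x \right)} = \frac{1}{5 \left(x + x\right)} = \frac{1}{5 \cdot 2 x} = \frac{\frac{1}{2} \frac{1}{x}}{5} = \frac{1}{10 x}$)
$M{\left(I,Z \right)} = -3 - I - Z$
$g{\left(J,y \right)} = 162 + 54 y$ ($g{\left(J,y \right)} = 6 \left(2 + 7\right) \left(3 + y\right) = 6 \cdot 9 \left(3 + y\right) = 6 \left(27 + 9 y\right) = 162 + 54 y$)
$g{\left(-11,12 \right)} + H{\left(-1,-10 \right)} M{\left(7,8 \right)} = \left(162 + 54 \cdot 12\right) + \frac{1}{10 \left(-10\right)} \left(-3 - 7 - 8\right) = \left(162 + 648\right) + \frac{1}{10} \left(- \frac{1}{10}\right) \left(-3 - 7 - 8\right) = 810 - - \frac{9}{50} = 810 + \frac{9}{50} = \frac{40509}{50}$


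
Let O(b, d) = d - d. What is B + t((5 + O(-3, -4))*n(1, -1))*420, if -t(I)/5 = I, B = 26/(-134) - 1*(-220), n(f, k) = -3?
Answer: 2125227/67 ≈ 31720.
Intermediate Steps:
O(b, d) = 0
B = 14727/67 (B = 26*(-1/134) + 220 = -13/67 + 220 = 14727/67 ≈ 219.81)
t(I) = -5*I
B + t((5 + O(-3, -4))*n(1, -1))*420 = 14727/67 - 5*(5 + 0)*(-3)*420 = 14727/67 - 25*(-3)*420 = 14727/67 - 5*(-15)*420 = 14727/67 + 75*420 = 14727/67 + 31500 = 2125227/67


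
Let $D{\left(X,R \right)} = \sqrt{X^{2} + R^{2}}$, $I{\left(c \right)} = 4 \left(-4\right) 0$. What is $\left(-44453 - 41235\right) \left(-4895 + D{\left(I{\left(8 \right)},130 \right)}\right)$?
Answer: $408303320$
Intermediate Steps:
$I{\left(c \right)} = 0$ ($I{\left(c \right)} = \left(-16\right) 0 = 0$)
$D{\left(X,R \right)} = \sqrt{R^{2} + X^{2}}$
$\left(-44453 - 41235\right) \left(-4895 + D{\left(I{\left(8 \right)},130 \right)}\right) = \left(-44453 - 41235\right) \left(-4895 + \sqrt{130^{2} + 0^{2}}\right) = - 85688 \left(-4895 + \sqrt{16900 + 0}\right) = - 85688 \left(-4895 + \sqrt{16900}\right) = - 85688 \left(-4895 + 130\right) = \left(-85688\right) \left(-4765\right) = 408303320$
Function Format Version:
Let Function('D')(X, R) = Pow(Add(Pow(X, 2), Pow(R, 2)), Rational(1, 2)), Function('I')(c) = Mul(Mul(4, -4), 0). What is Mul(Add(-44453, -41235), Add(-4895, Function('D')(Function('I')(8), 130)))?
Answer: 408303320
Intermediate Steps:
Function('I')(c) = 0 (Function('I')(c) = Mul(-16, 0) = 0)
Function('D')(X, R) = Pow(Add(Pow(R, 2), Pow(X, 2)), Rational(1, 2))
Mul(Add(-44453, -41235), Add(-4895, Function('D')(Function('I')(8), 130))) = Mul(Add(-44453, -41235), Add(-4895, Pow(Add(Pow(130, 2), Pow(0, 2)), Rational(1, 2)))) = Mul(-85688, Add(-4895, Pow(Add(16900, 0), Rational(1, 2)))) = Mul(-85688, Add(-4895, Pow(16900, Rational(1, 2)))) = Mul(-85688, Add(-4895, 130)) = Mul(-85688, -4765) = 408303320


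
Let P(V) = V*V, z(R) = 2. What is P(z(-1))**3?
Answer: 64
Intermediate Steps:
P(V) = V**2
P(z(-1))**3 = (2**2)**3 = 4**3 = 64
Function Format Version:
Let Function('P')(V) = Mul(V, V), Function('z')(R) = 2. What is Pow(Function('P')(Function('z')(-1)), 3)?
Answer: 64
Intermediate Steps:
Function('P')(V) = Pow(V, 2)
Pow(Function('P')(Function('z')(-1)), 3) = Pow(Pow(2, 2), 3) = Pow(4, 3) = 64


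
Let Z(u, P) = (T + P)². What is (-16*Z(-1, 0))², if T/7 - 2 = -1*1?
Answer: 614656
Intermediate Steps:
T = 7 (T = 14 + 7*(-1*1) = 14 + 7*(-1) = 14 - 7 = 7)
Z(u, P) = (7 + P)²
(-16*Z(-1, 0))² = (-16*(7 + 0)²)² = (-16*7²)² = (-16*49)² = (-784)² = 614656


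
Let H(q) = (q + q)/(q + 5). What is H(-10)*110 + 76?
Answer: 516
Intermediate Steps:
H(q) = 2*q/(5 + q) (H(q) = (2*q)/(5 + q) = 2*q/(5 + q))
H(-10)*110 + 76 = (2*(-10)/(5 - 10))*110 + 76 = (2*(-10)/(-5))*110 + 76 = (2*(-10)*(-1/5))*110 + 76 = 4*110 + 76 = 440 + 76 = 516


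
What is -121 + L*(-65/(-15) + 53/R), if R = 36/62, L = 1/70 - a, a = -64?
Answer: 7559341/1260 ≈ 5999.5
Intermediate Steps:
L = 4481/70 (L = 1/70 - 1*(-64) = 1/70 + 64 = 4481/70 ≈ 64.014)
R = 18/31 (R = 36*(1/62) = 18/31 ≈ 0.58065)
-121 + L*(-65/(-15) + 53/R) = -121 + 4481*(-65/(-15) + 53/(18/31))/70 = -121 + 4481*(-65*(-1/15) + 53*(31/18))/70 = -121 + 4481*(13/3 + 1643/18)/70 = -121 + (4481/70)*(1721/18) = -121 + 7711801/1260 = 7559341/1260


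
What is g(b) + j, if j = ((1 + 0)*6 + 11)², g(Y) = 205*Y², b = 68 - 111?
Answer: 379334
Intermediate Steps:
b = -43
j = 289 (j = (1*6 + 11)² = (6 + 11)² = 17² = 289)
g(b) + j = 205*(-43)² + 289 = 205*1849 + 289 = 379045 + 289 = 379334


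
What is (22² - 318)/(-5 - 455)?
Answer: -83/230 ≈ -0.36087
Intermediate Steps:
(22² - 318)/(-5 - 455) = (484 - 318)/(-460) = 166*(-1/460) = -83/230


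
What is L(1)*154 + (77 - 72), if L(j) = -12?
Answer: -1843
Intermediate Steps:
L(1)*154 + (77 - 72) = -12*154 + (77 - 72) = -1848 + 5 = -1843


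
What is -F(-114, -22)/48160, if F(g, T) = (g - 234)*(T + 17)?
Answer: -87/2408 ≈ -0.036130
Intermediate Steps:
F(g, T) = (-234 + g)*(17 + T)
-F(-114, -22)/48160 = -(-3978 - 234*(-22) + 17*(-114) - 22*(-114))/48160 = -(-3978 + 5148 - 1938 + 2508)*(1/48160) = -1*1740*(1/48160) = -1740*1/48160 = -87/2408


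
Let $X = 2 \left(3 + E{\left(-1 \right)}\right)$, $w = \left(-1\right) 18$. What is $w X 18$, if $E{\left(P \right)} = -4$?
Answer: $648$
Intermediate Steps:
$w = -18$
$X = -2$ ($X = 2 \left(3 - 4\right) = 2 \left(-1\right) = -2$)
$w X 18 = \left(-18\right) \left(-2\right) 18 = 36 \cdot 18 = 648$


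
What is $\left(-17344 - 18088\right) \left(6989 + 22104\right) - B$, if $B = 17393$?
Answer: $-1030840569$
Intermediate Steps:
$\left(-17344 - 18088\right) \left(6989 + 22104\right) - B = \left(-17344 - 18088\right) \left(6989 + 22104\right) - 17393 = \left(-35432\right) 29093 - 17393 = -1030823176 - 17393 = -1030840569$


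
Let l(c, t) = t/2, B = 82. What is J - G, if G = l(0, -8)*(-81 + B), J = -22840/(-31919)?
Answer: 150516/31919 ≈ 4.7156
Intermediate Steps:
l(c, t) = t/2 (l(c, t) = t*(½) = t/2)
J = 22840/31919 (J = -22840*(-1/31919) = 22840/31919 ≈ 0.71556)
G = -4 (G = ((½)*(-8))*(-81 + 82) = -4*1 = -4)
J - G = 22840/31919 - 1*(-4) = 22840/31919 + 4 = 150516/31919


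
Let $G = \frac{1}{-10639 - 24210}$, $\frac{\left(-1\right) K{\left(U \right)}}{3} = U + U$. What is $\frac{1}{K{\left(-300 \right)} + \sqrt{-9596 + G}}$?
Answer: $\frac{4181880}{7549678067} - \frac{i \sqrt{11653889113245}}{113245171005} \approx 0.00055392 - 3.0145 \cdot 10^{-5} i$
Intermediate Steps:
$K{\left(U \right)} = - 6 U$ ($K{\left(U \right)} = - 3 \left(U + U\right) = - 3 \cdot 2 U = - 6 U$)
$G = - \frac{1}{34849}$ ($G = \frac{1}{-34849} = - \frac{1}{34849} \approx -2.8695 \cdot 10^{-5}$)
$\frac{1}{K{\left(-300 \right)} + \sqrt{-9596 + G}} = \frac{1}{\left(-6\right) \left(-300\right) + \sqrt{-9596 - \frac{1}{34849}}} = \frac{1}{1800 + \sqrt{- \frac{334411005}{34849}}} = \frac{1}{1800 + \frac{i \sqrt{11653889113245}}{34849}}$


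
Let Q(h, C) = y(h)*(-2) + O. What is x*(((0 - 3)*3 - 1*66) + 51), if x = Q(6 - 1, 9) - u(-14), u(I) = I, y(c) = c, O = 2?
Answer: -144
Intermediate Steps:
Q(h, C) = 2 - 2*h (Q(h, C) = h*(-2) + 2 = -2*h + 2 = 2 - 2*h)
x = 6 (x = (2 - 2*(6 - 1)) - 1*(-14) = (2 - 2*5) + 14 = (2 - 10) + 14 = -8 + 14 = 6)
x*(((0 - 3)*3 - 1*66) + 51) = 6*(((0 - 3)*3 - 1*66) + 51) = 6*((-3*3 - 66) + 51) = 6*((-9 - 66) + 51) = 6*(-75 + 51) = 6*(-24) = -144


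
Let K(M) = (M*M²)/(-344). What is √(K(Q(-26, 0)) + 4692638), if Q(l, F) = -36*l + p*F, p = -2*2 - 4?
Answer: √4269048686/43 ≈ 1519.5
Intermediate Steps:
p = -8 (p = -4 - 4 = -8)
Q(l, F) = -36*l - 8*F
K(M) = -M³/344 (K(M) = M³*(-1/344) = -M³/344)
√(K(Q(-26, 0)) + 4692638) = √(-(-36*(-26) - 8*0)³/344 + 4692638) = √(-(936 + 0)³/344 + 4692638) = √(-1/344*936³ + 4692638) = √(-1/344*820025856 + 4692638) = √(-102503232/43 + 4692638) = √(99280202/43) = √4269048686/43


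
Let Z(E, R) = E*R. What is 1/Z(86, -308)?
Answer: -1/26488 ≈ -3.7753e-5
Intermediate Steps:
1/Z(86, -308) = 1/(86*(-308)) = 1/(-26488) = -1/26488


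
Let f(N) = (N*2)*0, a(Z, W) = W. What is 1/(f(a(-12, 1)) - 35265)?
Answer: -1/35265 ≈ -2.8357e-5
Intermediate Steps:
f(N) = 0 (f(N) = (2*N)*0 = 0)
1/(f(a(-12, 1)) - 35265) = 1/(0 - 35265) = 1/(-35265) = -1/35265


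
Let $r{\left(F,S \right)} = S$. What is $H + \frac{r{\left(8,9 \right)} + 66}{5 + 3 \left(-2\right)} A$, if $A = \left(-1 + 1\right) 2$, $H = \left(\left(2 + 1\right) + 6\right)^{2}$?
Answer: $81$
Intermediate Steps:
$H = 81$ ($H = \left(3 + 6\right)^{2} = 9^{2} = 81$)
$A = 0$ ($A = 0 \cdot 2 = 0$)
$H + \frac{r{\left(8,9 \right)} + 66}{5 + 3 \left(-2\right)} A = 81 + \frac{9 + 66}{5 + 3 \left(-2\right)} 0 = 81 + \frac{75}{5 - 6} \cdot 0 = 81 + \frac{75}{-1} \cdot 0 = 81 + 75 \left(-1\right) 0 = 81 - 0 = 81 + 0 = 81$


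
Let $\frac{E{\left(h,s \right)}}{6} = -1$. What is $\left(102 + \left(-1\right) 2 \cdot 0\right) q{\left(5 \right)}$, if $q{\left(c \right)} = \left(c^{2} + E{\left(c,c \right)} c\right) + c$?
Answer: $0$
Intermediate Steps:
$E{\left(h,s \right)} = -6$ ($E{\left(h,s \right)} = 6 \left(-1\right) = -6$)
$q{\left(c \right)} = c^{2} - 5 c$ ($q{\left(c \right)} = \left(c^{2} - 6 c\right) + c = c^{2} - 5 c$)
$\left(102 + \left(-1\right) 2 \cdot 0\right) q{\left(5 \right)} = \left(102 + \left(-1\right) 2 \cdot 0\right) 5 \left(-5 + 5\right) = \left(102 - 0\right) 5 \cdot 0 = \left(102 + 0\right) 0 = 102 \cdot 0 = 0$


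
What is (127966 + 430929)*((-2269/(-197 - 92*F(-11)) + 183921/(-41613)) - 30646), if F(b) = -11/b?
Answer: -68653234884057710/4008719 ≈ -1.7126e+10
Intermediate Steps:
(127966 + 430929)*((-2269/(-197 - 92*F(-11)) + 183921/(-41613)) - 30646) = (127966 + 430929)*((-2269/(-197 - (-1012)/(-11)) + 183921/(-41613)) - 30646) = 558895*((-2269/(-197 - (-1012)*(-1)/11) + 183921*(-1/41613)) - 30646) = 558895*((-2269/(-197 - 92*1) - 61307/13871) - 30646) = 558895*((-2269/(-197 - 92) - 61307/13871) - 30646) = 558895*((-2269/(-289) - 61307/13871) - 30646) = 558895*((-2269*(-1/289) - 61307/13871) - 30646) = 558895*((2269/289 - 61307/13871) - 30646) = 558895*(13755576/4008719 - 30646) = 558895*(-122837446898/4008719) = -68653234884057710/4008719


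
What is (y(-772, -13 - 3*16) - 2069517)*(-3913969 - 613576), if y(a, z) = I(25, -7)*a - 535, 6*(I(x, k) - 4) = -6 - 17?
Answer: 28118508379390/3 ≈ 9.3728e+12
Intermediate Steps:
I(x, k) = 1/6 (I(x, k) = 4 + (-6 - 17)/6 = 4 + (1/6)*(-23) = 4 - 23/6 = 1/6)
y(a, z) = -535 + a/6 (y(a, z) = a/6 - 535 = -535 + a/6)
(y(-772, -13 - 3*16) - 2069517)*(-3913969 - 613576) = ((-535 + (1/6)*(-772)) - 2069517)*(-3913969 - 613576) = ((-535 - 386/3) - 2069517)*(-4527545) = (-1991/3 - 2069517)*(-4527545) = -6210542/3*(-4527545) = 28118508379390/3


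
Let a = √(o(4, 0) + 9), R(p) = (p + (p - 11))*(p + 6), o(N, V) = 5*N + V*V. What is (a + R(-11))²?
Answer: (165 + √29)² ≈ 29031.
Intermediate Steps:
o(N, V) = V² + 5*N (o(N, V) = 5*N + V² = V² + 5*N)
R(p) = (-11 + 2*p)*(6 + p) (R(p) = (p + (-11 + p))*(6 + p) = (-11 + 2*p)*(6 + p))
a = √29 (a = √((0² + 5*4) + 9) = √((0 + 20) + 9) = √(20 + 9) = √29 ≈ 5.3852)
(a + R(-11))² = (√29 + (-66 - 11 + 2*(-11)²))² = (√29 + (-66 - 11 + 2*121))² = (√29 + (-66 - 11 + 242))² = (√29 + 165)² = (165 + √29)²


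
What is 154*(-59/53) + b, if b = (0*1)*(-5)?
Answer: -9086/53 ≈ -171.43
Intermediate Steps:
b = 0 (b = 0*(-5) = 0)
154*(-59/53) + b = 154*(-59/53) + 0 = -9086/53 + 0 = -9086/53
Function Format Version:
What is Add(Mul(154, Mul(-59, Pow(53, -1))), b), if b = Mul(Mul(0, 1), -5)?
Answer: Rational(-9086, 53) ≈ -171.43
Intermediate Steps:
b = 0 (b = Mul(0, -5) = 0)
Add(Mul(154, Mul(-59, Pow(53, -1))), b) = Add(Mul(154, Mul(-59, Pow(53, -1))), 0) = Add(Mul(154, Mul(-59, Rational(1, 53))), 0) = Add(Mul(154, Rational(-59, 53)), 0) = Add(Rational(-9086, 53), 0) = Rational(-9086, 53)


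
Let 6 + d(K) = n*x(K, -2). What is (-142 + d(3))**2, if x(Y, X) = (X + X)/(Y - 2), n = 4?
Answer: 26896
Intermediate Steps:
x(Y, X) = 2*X/(-2 + Y) (x(Y, X) = (2*X)/(-2 + Y) = 2*X/(-2 + Y))
d(K) = -6 - 16/(-2 + K) (d(K) = -6 + 4*(2*(-2)/(-2 + K)) = -6 + 4*(-4/(-2 + K)) = -6 - 16/(-2 + K))
(-142 + d(3))**2 = (-142 + 2*(-2 - 3*3)/(-2 + 3))**2 = (-142 + 2*(-2 - 9)/1)**2 = (-142 + 2*1*(-11))**2 = (-142 - 22)**2 = (-164)**2 = 26896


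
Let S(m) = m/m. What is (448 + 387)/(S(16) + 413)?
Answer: 835/414 ≈ 2.0169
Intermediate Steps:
S(m) = 1
(448 + 387)/(S(16) + 413) = (448 + 387)/(1 + 413) = 835/414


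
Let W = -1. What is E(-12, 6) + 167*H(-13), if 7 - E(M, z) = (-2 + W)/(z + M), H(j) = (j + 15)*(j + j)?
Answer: -17355/2 ≈ -8677.5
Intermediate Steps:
H(j) = 2*j*(15 + j) (H(j) = (15 + j)*(2*j) = 2*j*(15 + j))
E(M, z) = 7 + 3/(M + z) (E(M, z) = 7 - (-2 - 1)/(z + M) = 7 - (-3)/(M + z) = 7 + 3/(M + z))
E(-12, 6) + 167*H(-13) = (3 + 7*(-12) + 7*6)/(-12 + 6) + 167*(2*(-13)*(15 - 13)) = (3 - 84 + 42)/(-6) + 167*(2*(-13)*2) = -1/6*(-39) + 167*(-52) = 13/2 - 8684 = -17355/2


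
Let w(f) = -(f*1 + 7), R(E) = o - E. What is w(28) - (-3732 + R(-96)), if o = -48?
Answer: 3649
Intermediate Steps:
R(E) = -48 - E
w(f) = -7 - f (w(f) = -(f + 7) = -(7 + f) = -7 - f)
w(28) - (-3732 + R(-96)) = (-7 - 1*28) - (-3732 + (-48 - 1*(-96))) = (-7 - 28) - (-3732 + (-48 + 96)) = -35 - (-3732 + 48) = -35 - 1*(-3684) = -35 + 3684 = 3649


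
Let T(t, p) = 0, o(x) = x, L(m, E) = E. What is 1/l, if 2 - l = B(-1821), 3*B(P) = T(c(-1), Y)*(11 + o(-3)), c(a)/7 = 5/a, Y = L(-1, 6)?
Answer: 1/2 ≈ 0.50000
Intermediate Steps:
Y = 6
c(a) = 35/a (c(a) = 7*(5/a) = 35/a)
B(P) = 0 (B(P) = (0*(11 - 3))/3 = (0*8)/3 = (1/3)*0 = 0)
l = 2 (l = 2 - 1*0 = 2 + 0 = 2)
1/l = 1/2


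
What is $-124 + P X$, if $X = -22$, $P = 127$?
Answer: $-2918$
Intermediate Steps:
$-124 + P X = -124 + 127 \left(-22\right) = -124 - 2794 = -2918$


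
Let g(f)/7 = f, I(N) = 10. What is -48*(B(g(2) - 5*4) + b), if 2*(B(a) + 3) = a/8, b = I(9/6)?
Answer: -318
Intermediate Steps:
g(f) = 7*f
b = 10
B(a) = -3 + a/16 (B(a) = -3 + (a/8)/2 = -3 + a/16)
-48*(B(g(2) - 5*4) + b) = -48*((-3 + (7*2 - 5*4)/16) + 10) = -48*((-3 + (14 - 20)/16) + 10) = -48*((-3 + (1/16)*(-6)) + 10) = -48*((-3 - 3/8) + 10) = -48*(-27/8 + 10) = -48*53/8 = -318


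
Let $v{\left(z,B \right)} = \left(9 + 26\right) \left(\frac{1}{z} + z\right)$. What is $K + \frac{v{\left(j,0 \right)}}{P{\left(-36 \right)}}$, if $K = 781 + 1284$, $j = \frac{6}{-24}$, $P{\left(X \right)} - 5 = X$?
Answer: $\frac{256655}{124} \approx 2069.8$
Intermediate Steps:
$P{\left(X \right)} = 5 + X$
$j = - \frac{1}{4}$ ($j = 6 \left(- \frac{1}{24}\right) = - \frac{1}{4} \approx -0.25$)
$v{\left(z,B \right)} = 35 z + \frac{35}{z}$ ($v{\left(z,B \right)} = 35 \left(z + \frac{1}{z}\right) = 35 z + \frac{35}{z}$)
$K = 2065$
$K + \frac{v{\left(j,0 \right)}}{P{\left(-36 \right)}} = 2065 + \frac{35 \left(- \frac{1}{4}\right) + \frac{35}{- \frac{1}{4}}}{5 - 36} = 2065 + \frac{- \frac{35}{4} + 35 \left(-4\right)}{-31} = 2065 + \left(- \frac{35}{4} - 140\right) \left(- \frac{1}{31}\right) = 2065 - - \frac{595}{124} = 2065 + \frac{595}{124} = \frac{256655}{124}$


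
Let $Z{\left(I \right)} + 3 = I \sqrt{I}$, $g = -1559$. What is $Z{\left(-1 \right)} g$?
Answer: $4677 + 1559 i \approx 4677.0 + 1559.0 i$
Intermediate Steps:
$Z{\left(I \right)} = -3 + I^{\frac{3}{2}}$ ($Z{\left(I \right)} = -3 + I \sqrt{I} = -3 + I^{\frac{3}{2}}$)
$Z{\left(-1 \right)} g = \left(-3 + \left(-1\right)^{\frac{3}{2}}\right) \left(-1559\right) = \left(-3 - i\right) \left(-1559\right) = 4677 + 1559 i$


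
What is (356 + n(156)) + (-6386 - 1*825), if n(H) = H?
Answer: -6699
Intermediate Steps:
(356 + n(156)) + (-6386 - 1*825) = (356 + 156) + (-6386 - 1*825) = 512 + (-6386 - 825) = 512 - 7211 = -6699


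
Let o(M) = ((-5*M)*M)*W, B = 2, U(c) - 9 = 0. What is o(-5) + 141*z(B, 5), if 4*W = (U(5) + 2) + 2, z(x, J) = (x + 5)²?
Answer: 26011/4 ≈ 6502.8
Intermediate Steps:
U(c) = 9 (U(c) = 9 + 0 = 9)
z(x, J) = (5 + x)²
W = 13/4 (W = ((9 + 2) + 2)/4 = (11 + 2)/4 = (¼)*13 = 13/4 ≈ 3.2500)
o(M) = -65*M²/4 (o(M) = ((-5*M)*M)*(13/4) = -5*M²*(13/4) = -65*M²/4)
o(-5) + 141*z(B, 5) = -65/4*(-5)² + 141*(5 + 2)² = -65/4*25 + 141*7² = -1625/4 + 141*49 = -1625/4 + 6909 = 26011/4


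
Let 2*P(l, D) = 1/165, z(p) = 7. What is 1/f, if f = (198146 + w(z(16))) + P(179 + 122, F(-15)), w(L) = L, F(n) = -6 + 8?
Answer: 330/65390491 ≈ 5.0466e-6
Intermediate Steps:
F(n) = 2
P(l, D) = 1/330 (P(l, D) = (½)/165 = (½)*(1/165) = 1/330)
f = 65390491/330 (f = (198146 + 7) + 1/330 = 198153 + 1/330 = 65390491/330 ≈ 1.9815e+5)
1/f = 1/(65390491/330) = 330/65390491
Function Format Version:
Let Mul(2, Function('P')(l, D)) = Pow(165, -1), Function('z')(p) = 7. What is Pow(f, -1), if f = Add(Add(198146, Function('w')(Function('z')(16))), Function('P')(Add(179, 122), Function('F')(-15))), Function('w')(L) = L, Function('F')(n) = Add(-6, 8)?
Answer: Rational(330, 65390491) ≈ 5.0466e-6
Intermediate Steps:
Function('F')(n) = 2
Function('P')(l, D) = Rational(1, 330) (Function('P')(l, D) = Mul(Rational(1, 2), Pow(165, -1)) = Mul(Rational(1, 2), Rational(1, 165)) = Rational(1, 330))
f = Rational(65390491, 330) (f = Add(Add(198146, 7), Rational(1, 330)) = Add(198153, Rational(1, 330)) = Rational(65390491, 330) ≈ 1.9815e+5)
Pow(f, -1) = Pow(Rational(65390491, 330), -1) = Rational(330, 65390491)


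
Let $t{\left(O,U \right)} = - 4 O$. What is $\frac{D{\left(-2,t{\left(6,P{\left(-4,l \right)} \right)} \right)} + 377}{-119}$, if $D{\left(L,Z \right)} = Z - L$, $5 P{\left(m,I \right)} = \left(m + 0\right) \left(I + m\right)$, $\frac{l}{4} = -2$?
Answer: $- \frac{355}{119} \approx -2.9832$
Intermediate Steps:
$l = -8$ ($l = 4 \left(-2\right) = -8$)
$P{\left(m,I \right)} = \frac{m \left(I + m\right)}{5}$ ($P{\left(m,I \right)} = \frac{\left(m + 0\right) \left(I + m\right)}{5} = \frac{m \left(I + m\right)}{5}$)
$\frac{D{\left(-2,t{\left(6,P{\left(-4,l \right)} \right)} \right)} + 377}{-119} = \frac{\left(\left(-4\right) 6 - -2\right) + 377}{-119} = \left(\left(-24 + 2\right) + 377\right) \left(- \frac{1}{119}\right) = \left(-22 + 377\right) \left(- \frac{1}{119}\right) = 355 \left(- \frac{1}{119}\right) = - \frac{355}{119}$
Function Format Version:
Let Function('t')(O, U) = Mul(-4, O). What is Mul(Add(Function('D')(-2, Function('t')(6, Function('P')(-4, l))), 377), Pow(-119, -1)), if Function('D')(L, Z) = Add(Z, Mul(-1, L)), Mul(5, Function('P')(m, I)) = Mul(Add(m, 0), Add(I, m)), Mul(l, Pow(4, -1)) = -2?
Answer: Rational(-355, 119) ≈ -2.9832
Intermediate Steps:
l = -8 (l = Mul(4, -2) = -8)
Function('P')(m, I) = Mul(Rational(1, 5), m, Add(I, m)) (Function('P')(m, I) = Mul(Rational(1, 5), Mul(Add(m, 0), Add(I, m))) = Mul(Rational(1, 5), Mul(m, Add(I, m))) = Mul(Rational(1, 5), m, Add(I, m)))
Mul(Add(Function('D')(-2, Function('t')(6, Function('P')(-4, l))), 377), Pow(-119, -1)) = Mul(Add(Add(Mul(-4, 6), Mul(-1, -2)), 377), Pow(-119, -1)) = Mul(Add(Add(-24, 2), 377), Rational(-1, 119)) = Mul(Add(-22, 377), Rational(-1, 119)) = Mul(355, Rational(-1, 119)) = Rational(-355, 119)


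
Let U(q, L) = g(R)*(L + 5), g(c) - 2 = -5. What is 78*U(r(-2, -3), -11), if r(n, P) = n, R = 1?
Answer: 1404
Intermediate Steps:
g(c) = -3 (g(c) = 2 - 5 = -3)
U(q, L) = -15 - 3*L (U(q, L) = -3*(L + 5) = -3*(5 + L) = -15 - 3*L)
78*U(r(-2, -3), -11) = 78*(-15 - 3*(-11)) = 78*(-15 + 33) = 78*18 = 1404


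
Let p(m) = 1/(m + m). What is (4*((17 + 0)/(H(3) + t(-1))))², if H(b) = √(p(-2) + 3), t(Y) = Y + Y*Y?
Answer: 18496/11 ≈ 1681.5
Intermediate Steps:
p(m) = 1/(2*m)
t(Y) = Y + Y²
H(b) = √11/2 (H(b) = √((½)/(-2) + 3) = √((½)*(-½) + 3) = √(-¼ + 3) = √(11/4) = √11/2)
(4*((17 + 0)/(H(3) + t(-1))))² = (4*((17 + 0)/(√11/2 - (1 - 1))))² = (4*(17/(√11/2 - 1*0)))² = (4*(17/(√11/2 + 0)))² = (4*(17/((√11/2))))² = (4*(17*(2*√11/11)))² = (4*(34*√11/11))² = (136*√11/11)² = 18496/11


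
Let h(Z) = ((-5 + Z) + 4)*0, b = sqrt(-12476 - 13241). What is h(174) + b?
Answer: I*sqrt(25717) ≈ 160.37*I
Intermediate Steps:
b = I*sqrt(25717) (b = sqrt(-25717) = I*sqrt(25717) ≈ 160.37*I)
h(Z) = 0 (h(Z) = (-1 + Z)*0 = 0)
h(174) + b = 0 + I*sqrt(25717) = I*sqrt(25717)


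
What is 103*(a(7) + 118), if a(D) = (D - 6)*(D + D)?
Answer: 13596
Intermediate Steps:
a(D) = 2*D*(-6 + D) (a(D) = (-6 + D)*(2*D) = 2*D*(-6 + D))
103*(a(7) + 118) = 103*(2*7*(-6 + 7) + 118) = 103*(2*7*1 + 118) = 103*(14 + 118) = 103*132 = 13596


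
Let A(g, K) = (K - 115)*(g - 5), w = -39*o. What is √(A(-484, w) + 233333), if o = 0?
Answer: 4*√18098 ≈ 538.12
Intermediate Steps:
w = 0 (w = -39*0 = 0)
A(g, K) = (-115 + K)*(-5 + g)
√(A(-484, w) + 233333) = √((575 - 115*(-484) - 5*0 + 0*(-484)) + 233333) = √((575 + 55660 + 0 + 0) + 233333) = √(56235 + 233333) = √289568 = 4*√18098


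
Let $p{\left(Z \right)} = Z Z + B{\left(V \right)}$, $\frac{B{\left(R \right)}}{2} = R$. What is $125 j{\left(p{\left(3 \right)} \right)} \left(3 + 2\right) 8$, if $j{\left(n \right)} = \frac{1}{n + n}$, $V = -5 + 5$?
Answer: $\frac{2500}{9} \approx 277.78$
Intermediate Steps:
$V = 0$
$B{\left(R \right)} = 2 R$
$p{\left(Z \right)} = Z^{2}$ ($p{\left(Z \right)} = Z Z + 2 \cdot 0 = Z^{2} + 0 = Z^{2}$)
$j{\left(n \right)} = \frac{1}{2 n}$
$125 j{\left(p{\left(3 \right)} \right)} \left(3 + 2\right) 8 = 125 \frac{1}{2 \cdot 3^{2}} \left(3 + 2\right) 8 = 125 \frac{1}{2 \cdot 9} \cdot 5 \cdot 8 = 125 \cdot \frac{1}{2} \cdot \frac{1}{9} \cdot 40 = 125 \cdot \frac{1}{18} \cdot 40 = \frac{125}{18} \cdot 40 = \frac{2500}{9}$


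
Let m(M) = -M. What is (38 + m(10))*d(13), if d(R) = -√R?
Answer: -28*√13 ≈ -100.96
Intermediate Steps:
(38 + m(10))*d(13) = (38 - 1*10)*(-√13) = (38 - 10)*(-√13) = 28*(-√13) = -28*√13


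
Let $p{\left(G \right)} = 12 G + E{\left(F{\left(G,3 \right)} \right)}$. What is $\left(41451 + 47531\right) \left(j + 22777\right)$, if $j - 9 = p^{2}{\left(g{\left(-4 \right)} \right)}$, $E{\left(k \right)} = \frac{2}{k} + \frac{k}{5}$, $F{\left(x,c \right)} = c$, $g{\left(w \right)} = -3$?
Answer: $\frac{480350729762}{225} \approx 2.1349 \cdot 10^{9}$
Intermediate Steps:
$E{\left(k \right)} = \frac{2}{k} + \frac{k}{5}$ ($E{\left(k \right)} = \frac{2}{k} + k \frac{1}{5} = \frac{2}{k} + \frac{k}{5}$)
$p{\left(G \right)} = \frac{19}{15} + 12 G$ ($p{\left(G \right)} = 12 G + \left(\frac{2}{3} + \frac{1}{5} \cdot 3\right) = 12 G + \left(2 \cdot \frac{1}{3} + \frac{3}{5}\right) = 12 G + \left(\frac{2}{3} + \frac{3}{5}\right) = 12 G + \frac{19}{15} = \frac{19}{15} + 12 G$)
$j = \frac{273466}{225}$ ($j = 9 + \left(\frac{19}{15} + 12 \left(-3\right)\right)^{2} = 9 + \left(\frac{19}{15} - 36\right)^{2} = 9 + \left(- \frac{521}{15}\right)^{2} = 9 + \frac{271441}{225} = \frac{273466}{225} \approx 1215.4$)
$\left(41451 + 47531\right) \left(j + 22777\right) = \left(41451 + 47531\right) \left(\frac{273466}{225} + 22777\right) = 88982 \cdot \frac{5398291}{225} = \frac{480350729762}{225}$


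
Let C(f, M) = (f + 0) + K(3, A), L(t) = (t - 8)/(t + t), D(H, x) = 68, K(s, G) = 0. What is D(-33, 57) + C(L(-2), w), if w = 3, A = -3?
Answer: 141/2 ≈ 70.500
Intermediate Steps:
L(t) = (-8 + t)/(2*t) (L(t) = (-8 + t)/((2*t)) = (-8 + t)*(1/(2*t)) = (-8 + t)/(2*t))
C(f, M) = f (C(f, M) = (f + 0) + 0 = f + 0 = f)
D(-33, 57) + C(L(-2), w) = 68 + (½)*(-8 - 2)/(-2) = 68 + (½)*(-½)*(-10) = 68 + 5/2 = 141/2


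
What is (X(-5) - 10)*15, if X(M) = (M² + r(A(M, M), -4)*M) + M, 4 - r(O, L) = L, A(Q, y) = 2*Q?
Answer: -450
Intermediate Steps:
r(O, L) = 4 - L
X(M) = M² + 9*M (X(M) = (M² + (4 - 1*(-4))*M) + M = (M² + (4 + 4)*M) + M = (M² + 8*M) + M = M² + 9*M)
(X(-5) - 10)*15 = (-5*(9 - 5) - 10)*15 = (-5*4 - 10)*15 = (-20 - 10)*15 = -30*15 = -450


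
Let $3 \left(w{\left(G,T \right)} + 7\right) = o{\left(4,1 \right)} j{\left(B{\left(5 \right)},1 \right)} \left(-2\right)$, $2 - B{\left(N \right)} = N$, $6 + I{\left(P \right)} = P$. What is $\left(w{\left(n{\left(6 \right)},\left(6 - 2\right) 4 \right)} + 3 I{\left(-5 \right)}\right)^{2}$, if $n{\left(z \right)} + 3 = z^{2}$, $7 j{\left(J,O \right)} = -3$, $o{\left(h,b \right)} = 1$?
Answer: $\frac{77284}{49} \approx 1577.2$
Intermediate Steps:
$I{\left(P \right)} = -6 + P$
$B{\left(N \right)} = 2 - N$
$j{\left(J,O \right)} = - \frac{3}{7}$ ($j{\left(J,O \right)} = \frac{1}{7} \left(-3\right) = - \frac{3}{7}$)
$n{\left(z \right)} = -3 + z^{2}$
$w{\left(G,T \right)} = - \frac{47}{7}$ ($w{\left(G,T \right)} = -7 + \frac{1 \left(- \frac{3}{7}\right) \left(-2\right)}{3} = -7 + \frac{\left(- \frac{3}{7}\right) \left(-2\right)}{3} = -7 + \frac{1}{3} \cdot \frac{6}{7} = -7 + \frac{2}{7} = - \frac{47}{7}$)
$\left(w{\left(n{\left(6 \right)},\left(6 - 2\right) 4 \right)} + 3 I{\left(-5 \right)}\right)^{2} = \left(- \frac{47}{7} + 3 \left(-6 - 5\right)\right)^{2} = \left(- \frac{47}{7} + 3 \left(-11\right)\right)^{2} = \left(- \frac{47}{7} - 33\right)^{2} = \left(- \frac{278}{7}\right)^{2} = \frac{77284}{49}$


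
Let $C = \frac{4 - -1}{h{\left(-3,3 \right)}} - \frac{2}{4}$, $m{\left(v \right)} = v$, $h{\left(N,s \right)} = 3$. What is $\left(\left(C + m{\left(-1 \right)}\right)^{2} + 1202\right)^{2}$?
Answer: $\frac{1872552529}{1296} \approx 1.4449 \cdot 10^{6}$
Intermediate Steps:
$C = \frac{7}{6}$ ($C = \frac{4 - -1}{3} - \frac{2}{4} = \left(4 + 1\right) \frac{1}{3} - \frac{1}{2} = 5 \cdot \frac{1}{3} - \frac{1}{2} = \frac{5}{3} - \frac{1}{2} = \frac{7}{6} \approx 1.1667$)
$\left(\left(C + m{\left(-1 \right)}\right)^{2} + 1202\right)^{2} = \left(\left(\frac{7}{6} - 1\right)^{2} + 1202\right)^{2} = \left(\left(\frac{1}{6}\right)^{2} + 1202\right)^{2} = \left(\frac{1}{36} + 1202\right)^{2} = \left(\frac{43273}{36}\right)^{2} = \frac{1872552529}{1296}$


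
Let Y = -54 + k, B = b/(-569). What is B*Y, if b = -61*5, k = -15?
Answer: -21045/569 ≈ -36.986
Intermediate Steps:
b = -305
B = 305/569 (B = -305/(-569) = -305*(-1/569) = 305/569 ≈ 0.53603)
Y = -69 (Y = -54 - 15 = -69)
B*Y = (305/569)*(-69) = -21045/569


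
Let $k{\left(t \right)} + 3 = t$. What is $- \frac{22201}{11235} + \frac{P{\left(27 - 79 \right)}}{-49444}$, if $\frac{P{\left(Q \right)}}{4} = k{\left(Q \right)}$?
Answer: $- \frac{273808636}{138875835} \approx -1.9716$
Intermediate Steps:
$k{\left(t \right)} = -3 + t$
$P{\left(Q \right)} = -12 + 4 Q$ ($P{\left(Q \right)} = 4 \left(-3 + Q\right) = -12 + 4 Q$)
$- \frac{22201}{11235} + \frac{P{\left(27 - 79 \right)}}{-49444} = - \frac{22201}{11235} + \frac{-12 + 4 \left(27 - 79\right)}{-49444} = \left(-22201\right) \frac{1}{11235} + \left(-12 + 4 \left(27 - 79\right)\right) \left(- \frac{1}{49444}\right) = - \frac{22201}{11235} + \left(-12 + 4 \left(-52\right)\right) \left(- \frac{1}{49444}\right) = - \frac{22201}{11235} + \left(-12 - 208\right) \left(- \frac{1}{49444}\right) = - \frac{22201}{11235} - - \frac{55}{12361} = - \frac{22201}{11235} + \frac{55}{12361} = - \frac{273808636}{138875835}$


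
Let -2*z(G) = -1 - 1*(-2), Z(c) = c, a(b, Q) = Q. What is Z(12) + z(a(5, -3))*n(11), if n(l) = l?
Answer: 13/2 ≈ 6.5000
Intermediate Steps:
z(G) = -1/2 (z(G) = -(-1 - 1*(-2))/2 = -(-1 + 2)/2 = -1/2*1 = -1/2)
Z(12) + z(a(5, -3))*n(11) = 12 - 1/2*11 = 12 - 11/2 = 13/2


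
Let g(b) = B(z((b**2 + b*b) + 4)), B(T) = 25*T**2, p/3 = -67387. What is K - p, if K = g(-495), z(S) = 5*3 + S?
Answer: 6004190821186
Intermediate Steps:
p = -202161 (p = 3*(-67387) = -202161)
z(S) = 15 + S
g(b) = 25*(19 + 2*b**2)**2 (g(b) = 25*(15 + ((b**2 + b*b) + 4))**2 = 25*(15 + ((b**2 + b**2) + 4))**2 = 25*(15 + (2*b**2 + 4))**2 = 25*(15 + (4 + 2*b**2))**2 = 25*(19 + 2*b**2)**2)
K = 6004190619025 (K = 25*(19 + 2*(-495)**2)**2 = 25*(19 + 2*245025)**2 = 25*(19 + 490050)**2 = 25*490069**2 = 25*240167624761 = 6004190619025)
K - p = 6004190619025 - 1*(-202161) = 6004190619025 + 202161 = 6004190821186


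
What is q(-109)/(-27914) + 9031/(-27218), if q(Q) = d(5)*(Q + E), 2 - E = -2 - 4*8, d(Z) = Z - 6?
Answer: -63519562/189940813 ≈ -0.33442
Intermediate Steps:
d(Z) = -6 + Z
E = 36 (E = 2 - (-2 - 4*8) = 2 - (-2 - 32) = 2 - 1*(-34) = 2 + 34 = 36)
q(Q) = -36 - Q (q(Q) = (-6 + 5)*(Q + 36) = -(36 + Q) = -36 - Q)
q(-109)/(-27914) + 9031/(-27218) = (-36 - 1*(-109))/(-27914) + 9031/(-27218) = (-36 + 109)*(-1/27914) + 9031*(-1/27218) = 73*(-1/27914) - 9031/27218 = -73/27914 - 9031/27218 = -63519562/189940813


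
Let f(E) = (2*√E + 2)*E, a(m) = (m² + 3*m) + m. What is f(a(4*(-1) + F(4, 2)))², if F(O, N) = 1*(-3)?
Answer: 38808 + 3528*√21 ≈ 54975.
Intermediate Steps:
F(O, N) = -3
a(m) = m² + 4*m
f(E) = E*(2 + 2*√E) (f(E) = (2 + 2*√E)*E = E*(2 + 2*√E))
f(a(4*(-1) + F(4, 2)))² = (2*((4*(-1) - 3)*(4 + (4*(-1) - 3))) + 2*((4*(-1) - 3)*(4 + (4*(-1) - 3)))^(3/2))² = (2*((-4 - 3)*(4 + (-4 - 3))) + 2*((-4 - 3)*(4 + (-4 - 3)))^(3/2))² = (2*(-7*(4 - 7)) + 2*(-7*(4 - 7))^(3/2))² = (2*(-7*(-3)) + 2*(-7*(-3))^(3/2))² = (2*21 + 2*21^(3/2))² = (42 + 2*(21*√21))² = (42 + 42*√21)²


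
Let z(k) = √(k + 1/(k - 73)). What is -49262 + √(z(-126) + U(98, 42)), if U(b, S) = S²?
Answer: -49262 + √(69856164 + 995*I*√199597)/199 ≈ -49220.0 + 0.13363*I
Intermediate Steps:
z(k) = √(k + 1/(-73 + k))
-49262 + √(z(-126) + U(98, 42)) = -49262 + √(√((1 - 126*(-73 - 126))/(-73 - 126)) + 42²) = -49262 + √(√((1 - 126*(-199))/(-199)) + 1764) = -49262 + √(√(-(1 + 25074)/199) + 1764) = -49262 + √(√(-1/199*25075) + 1764) = -49262 + √(√(-25075/199) + 1764) = -49262 + √(5*I*√199597/199 + 1764) = -49262 + √(1764 + 5*I*√199597/199)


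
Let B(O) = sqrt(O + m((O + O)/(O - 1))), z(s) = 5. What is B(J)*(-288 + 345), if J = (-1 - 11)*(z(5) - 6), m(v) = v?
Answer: 114*sqrt(429)/11 ≈ 214.65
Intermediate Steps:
J = 12 (J = (-1 - 11)*(5 - 6) = -12*(-1) = 12)
B(O) = sqrt(O + 2*O/(-1 + O)) (B(O) = sqrt(O + (O + O)/(O - 1)) = sqrt(O + (2*O)/(-1 + O)) = sqrt(O + 2*O/(-1 + O)))
B(J)*(-288 + 345) = sqrt(12*(1 + 12)/(-1 + 12))*(-288 + 345) = sqrt(12*13/11)*57 = sqrt(12*(1/11)*13)*57 = sqrt(156/11)*57 = (2*sqrt(429)/11)*57 = 114*sqrt(429)/11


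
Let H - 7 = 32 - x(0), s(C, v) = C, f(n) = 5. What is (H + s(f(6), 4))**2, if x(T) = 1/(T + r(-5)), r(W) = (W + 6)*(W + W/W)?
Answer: 31329/16 ≈ 1958.1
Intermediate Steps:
r(W) = (1 + W)*(6 + W) (r(W) = (6 + W)*(W + 1) = (6 + W)*(1 + W) = (1 + W)*(6 + W))
x(T) = 1/(-4 + T) (x(T) = 1/(T + (6 + (-5)**2 + 7*(-5))) = 1/(T + (6 + 25 - 35)) = 1/(T - 4) = 1/(-4 + T))
H = 157/4 (H = 7 + (32 - 1/(-4 + 0)) = 7 + (32 - 1/(-4)) = 7 + (32 - 1*(-1/4)) = 7 + (32 + 1/4) = 7 + 129/4 = 157/4 ≈ 39.250)
(H + s(f(6), 4))**2 = (157/4 + 5)**2 = (177/4)**2 = 31329/16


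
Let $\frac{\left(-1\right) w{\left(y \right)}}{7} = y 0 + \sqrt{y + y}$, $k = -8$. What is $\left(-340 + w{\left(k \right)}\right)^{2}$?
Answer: $114816 + 19040 i \approx 1.1482 \cdot 10^{5} + 19040.0 i$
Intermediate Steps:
$w{\left(y \right)} = - 7 \sqrt{2} \sqrt{y}$ ($w{\left(y \right)} = - 7 \left(y 0 + \sqrt{y + y}\right) = - 7 \left(0 + \sqrt{2 y}\right) = - 7 \left(0 + \sqrt{2} \sqrt{y}\right) = - 7 \sqrt{2} \sqrt{y}$)
$\left(-340 + w{\left(k \right)}\right)^{2} = \left(-340 - 7 \sqrt{2} \sqrt{-8}\right)^{2} = \left(-340 - 7 \sqrt{2} \cdot 2 i \sqrt{2}\right)^{2} = \left(-340 - 28 i\right)^{2}$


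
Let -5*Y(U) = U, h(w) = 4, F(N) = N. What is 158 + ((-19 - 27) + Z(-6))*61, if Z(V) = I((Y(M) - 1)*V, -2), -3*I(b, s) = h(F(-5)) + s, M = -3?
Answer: -8066/3 ≈ -2688.7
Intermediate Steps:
Y(U) = -U/5
I(b, s) = -4/3 - s/3 (I(b, s) = -(4 + s)/3 = -4/3 - s/3)
Z(V) = -⅔ (Z(V) = -4/3 - ⅓*(-2) = -4/3 + ⅔ = -⅔)
158 + ((-19 - 27) + Z(-6))*61 = 158 + ((-19 - 27) - ⅔)*61 = 158 + (-46 - ⅔)*61 = 158 - 140/3*61 = 158 - 8540/3 = -8066/3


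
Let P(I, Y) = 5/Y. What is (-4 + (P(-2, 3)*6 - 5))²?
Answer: 1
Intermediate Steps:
(-4 + (P(-2, 3)*6 - 5))² = (-4 + ((5/3)*6 - 5))² = (-4 + (10 - 5))² = (-4 + 5)² = 1² = 1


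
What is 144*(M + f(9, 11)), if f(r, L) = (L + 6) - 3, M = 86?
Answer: 14400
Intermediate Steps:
f(r, L) = 3 + L (f(r, L) = (6 + L) - 3 = 3 + L)
144*(M + f(9, 11)) = 144*(86 + (3 + 11)) = 144*(86 + 14) = 144*100 = 14400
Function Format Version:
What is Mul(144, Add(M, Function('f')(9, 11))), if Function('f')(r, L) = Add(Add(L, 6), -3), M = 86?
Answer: 14400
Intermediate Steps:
Function('f')(r, L) = Add(3, L) (Function('f')(r, L) = Add(Add(6, L), -3) = Add(3, L))
Mul(144, Add(M, Function('f')(9, 11))) = Mul(144, Add(86, Add(3, 11))) = Mul(144, Add(86, 14)) = Mul(144, 100) = 14400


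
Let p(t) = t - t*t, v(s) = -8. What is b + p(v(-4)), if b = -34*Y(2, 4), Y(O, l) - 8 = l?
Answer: -480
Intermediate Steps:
Y(O, l) = 8 + l
b = -408 (b = -34*(8 + 4) = -34*12 = -408)
p(t) = t - t²
b + p(v(-4)) = -408 - 8*(1 - 1*(-8)) = -408 - 8*(1 + 8) = -408 - 8*9 = -408 - 72 = -480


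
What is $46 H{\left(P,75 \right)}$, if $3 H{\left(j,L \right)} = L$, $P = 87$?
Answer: $1150$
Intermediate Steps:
$H{\left(j,L \right)} = \frac{L}{3}$
$46 H{\left(P,75 \right)} = 46 \cdot \frac{1}{3} \cdot 75 = 46 \cdot 25 = 1150$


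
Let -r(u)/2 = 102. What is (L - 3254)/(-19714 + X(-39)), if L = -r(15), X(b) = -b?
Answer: 122/787 ≈ 0.15502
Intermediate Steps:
r(u) = -204 (r(u) = -2*102 = -204)
L = 204 (L = -1*(-204) = 204)
(L - 3254)/(-19714 + X(-39)) = (204 - 3254)/(-19714 - 1*(-39)) = -3050/(-19714 + 39) = -3050/(-19675) = -3050*(-1/19675) = 122/787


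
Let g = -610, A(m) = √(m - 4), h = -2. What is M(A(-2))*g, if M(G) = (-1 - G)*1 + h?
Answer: 1830 + 610*I*√6 ≈ 1830.0 + 1494.2*I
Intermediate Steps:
A(m) = √(-4 + m)
M(G) = -3 - G (M(G) = (-1 - G)*1 - 2 = (-1 - G) - 2 = -3 - G)
M(A(-2))*g = (-3 - √(-4 - 2))*(-610) = (-3 - √(-6))*(-610) = (-3 - I*√6)*(-610) = 1830 + 610*I*√6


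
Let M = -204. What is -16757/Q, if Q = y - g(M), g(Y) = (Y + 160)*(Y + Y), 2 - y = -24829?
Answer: -16757/6879 ≈ -2.4360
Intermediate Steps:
y = 24831 (y = 2 - 1*(-24829) = 2 + 24829 = 24831)
g(Y) = 2*Y*(160 + Y) (g(Y) = (160 + Y)*(2*Y) = 2*Y*(160 + Y))
Q = 6879 (Q = 24831 - 2*(-204)*(160 - 204) = 24831 - 2*(-204)*(-44) = 24831 - 1*17952 = 24831 - 17952 = 6879)
-16757/Q = -16757/6879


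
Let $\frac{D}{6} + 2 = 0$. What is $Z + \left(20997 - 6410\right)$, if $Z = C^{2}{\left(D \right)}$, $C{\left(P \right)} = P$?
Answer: $14731$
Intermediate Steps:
$D = -12$ ($D = -12 + 6 \cdot 0 = -12 + 0 = -12$)
$Z = 144$ ($Z = \left(-12\right)^{2} = 144$)
$Z + \left(20997 - 6410\right) = 144 + \left(20997 - 6410\right) = 144 + 14587 = 14731$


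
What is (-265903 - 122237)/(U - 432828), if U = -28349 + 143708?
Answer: 129380/105823 ≈ 1.2226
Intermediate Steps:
U = 115359
(-265903 - 122237)/(U - 432828) = (-265903 - 122237)/(115359 - 432828) = -388140/(-317469) = -388140*(-1/317469) = 129380/105823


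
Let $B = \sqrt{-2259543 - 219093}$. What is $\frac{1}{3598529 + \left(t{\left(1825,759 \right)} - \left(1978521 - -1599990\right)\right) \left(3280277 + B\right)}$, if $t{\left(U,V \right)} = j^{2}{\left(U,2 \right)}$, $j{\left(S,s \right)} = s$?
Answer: $\frac{i}{2 \left(- 5869245303955 i + 10735521 \sqrt{68851}\right)} \approx -8.519 \cdot 10^{-14} + 4.0887 \cdot 10^{-17} i$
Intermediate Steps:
$B = 6 i \sqrt{68851}$ ($B = \sqrt{-2478636} = 6 i \sqrt{68851} \approx 1574.4 i$)
$t{\left(U,V \right)} = 4$ ($t{\left(U,V \right)} = 2^{2} = 4$)
$\frac{1}{3598529 + \left(t{\left(1825,759 \right)} - \left(1978521 - -1599990\right)\right) \left(3280277 + B\right)} = \frac{1}{3598529 + \left(4 - \left(1978521 - -1599990\right)\right) \left(3280277 + 6 i \sqrt{68851}\right)} = \frac{1}{3598529 + \left(4 - \left(1978521 + 1599990\right)\right) \left(3280277 + 6 i \sqrt{68851}\right)} = \frac{1}{3598529 + \left(4 - 3578511\right) \left(3280277 + 6 i \sqrt{68851}\right)} = \frac{1}{3598529 - 3578507 \left(3280277 + 6 i \sqrt{68851}\right)} = \frac{1}{3598529 - \left(11738494206439 + 21471042 i \sqrt{68851}\right)} = \frac{1}{-11738490607910 - 21471042 i \sqrt{68851}}$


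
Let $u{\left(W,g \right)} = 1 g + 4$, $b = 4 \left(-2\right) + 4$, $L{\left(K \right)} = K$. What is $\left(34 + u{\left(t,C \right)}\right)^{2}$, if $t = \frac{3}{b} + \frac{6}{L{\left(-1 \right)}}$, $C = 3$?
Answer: $1681$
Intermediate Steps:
$b = -4$ ($b = -8 + 4 = -4$)
$t = - \frac{27}{4}$ ($t = \frac{3}{-4} + \frac{6}{-1} = 3 \left(- \frac{1}{4}\right) + 6 \left(-1\right) = - \frac{3}{4} - 6 = - \frac{27}{4} \approx -6.75$)
$u{\left(W,g \right)} = 4 + g$ ($u{\left(W,g \right)} = g + 4 = 4 + g$)
$\left(34 + u{\left(t,C \right)}\right)^{2} = \left(34 + \left(4 + 3\right)\right)^{2} = \left(34 + 7\right)^{2} = 41^{2} = 1681$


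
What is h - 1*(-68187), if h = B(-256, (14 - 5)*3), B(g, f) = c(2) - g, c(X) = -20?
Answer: 68423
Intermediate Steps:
B(g, f) = -20 - g
h = 236 (h = -20 - 1*(-256) = -20 + 256 = 236)
h - 1*(-68187) = 236 - 1*(-68187) = 236 + 68187 = 68423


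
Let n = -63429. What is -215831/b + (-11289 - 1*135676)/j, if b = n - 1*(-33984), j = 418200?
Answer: 67398541/9657960 ≈ 6.9785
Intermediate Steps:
b = -29445 (b = -63429 - 1*(-33984) = -63429 + 33984 = -29445)
-215831/b + (-11289 - 1*135676)/j = -215831/(-29445) + (-11289 - 1*135676)/418200 = -215831*(-1/29445) + (-11289 - 135676)*(1/418200) = 215831/29445 - 146965*1/418200 = 215831/29445 - 1729/4920 = 67398541/9657960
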